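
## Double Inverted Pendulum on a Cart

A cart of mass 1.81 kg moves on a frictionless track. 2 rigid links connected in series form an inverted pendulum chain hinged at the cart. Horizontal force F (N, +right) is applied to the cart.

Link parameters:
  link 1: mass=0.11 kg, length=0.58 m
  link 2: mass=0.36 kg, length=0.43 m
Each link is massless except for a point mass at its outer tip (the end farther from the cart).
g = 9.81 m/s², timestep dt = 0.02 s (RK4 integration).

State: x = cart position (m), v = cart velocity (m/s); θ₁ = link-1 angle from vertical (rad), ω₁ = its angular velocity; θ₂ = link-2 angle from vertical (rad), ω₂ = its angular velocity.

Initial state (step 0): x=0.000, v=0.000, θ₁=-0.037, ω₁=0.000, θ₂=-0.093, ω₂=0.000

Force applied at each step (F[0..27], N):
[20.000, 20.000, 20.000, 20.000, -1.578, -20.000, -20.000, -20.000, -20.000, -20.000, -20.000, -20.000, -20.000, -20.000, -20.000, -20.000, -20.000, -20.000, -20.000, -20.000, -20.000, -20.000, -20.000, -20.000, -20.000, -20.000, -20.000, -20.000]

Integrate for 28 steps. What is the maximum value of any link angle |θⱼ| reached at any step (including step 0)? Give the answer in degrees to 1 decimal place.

Answer: 40.9°

Derivation:
apply F[0]=+20.000 → step 1: x=0.002, v=0.223, θ₁=-0.040, ω₁=-0.339, θ₂=-0.094, ω₂=-0.102
apply F[1]=+20.000 → step 2: x=0.009, v=0.446, θ₁=-0.051, ω₁=-0.687, θ₂=-0.097, ω₂=-0.192
apply F[2]=+20.000 → step 3: x=0.020, v=0.670, θ₁=-0.068, ω₁=-1.052, θ₂=-0.102, ω₂=-0.262
apply F[3]=+20.000 → step 4: x=0.036, v=0.894, θ₁=-0.093, ω₁=-1.443, θ₂=-0.107, ω₂=-0.301
apply F[4]=-1.578 → step 5: x=0.053, v=0.881, θ₁=-0.122, ω₁=-1.454, θ₂=-0.113, ω₂=-0.306
apply F[5]=-20.000 → step 6: x=0.069, v=0.667, θ₁=-0.148, ω₁=-1.156, θ₂=-0.119, ω₂=-0.268
apply F[6]=-20.000 → step 7: x=0.080, v=0.455, θ₁=-0.168, ω₁=-0.893, θ₂=-0.124, ω₂=-0.189
apply F[7]=-20.000 → step 8: x=0.087, v=0.244, θ₁=-0.184, ω₁=-0.658, θ₂=-0.127, ω₂=-0.077
apply F[8]=-20.000 → step 9: x=0.090, v=0.034, θ₁=-0.195, ω₁=-0.446, θ₂=-0.127, ω₂=0.064
apply F[9]=-20.000 → step 10: x=0.089, v=-0.175, θ₁=-0.202, ω₁=-0.253, θ₂=-0.124, ω₂=0.229
apply F[10]=-20.000 → step 11: x=0.083, v=-0.384, θ₁=-0.205, ω₁=-0.074, θ₂=-0.117, ω₂=0.416
apply F[11]=-20.000 → step 12: x=0.073, v=-0.593, θ₁=-0.205, ω₁=0.093, θ₂=-0.107, ω₂=0.624
apply F[12]=-20.000 → step 13: x=0.059, v=-0.802, θ₁=-0.201, ω₁=0.250, θ₂=-0.092, ω₂=0.852
apply F[13]=-20.000 → step 14: x=0.041, v=-1.012, θ₁=-0.195, ω₁=0.399, θ₂=-0.073, ω₂=1.100
apply F[14]=-20.000 → step 15: x=0.019, v=-1.223, θ₁=-0.185, ω₁=0.544, θ₂=-0.048, ω₂=1.368
apply F[15]=-20.000 → step 16: x=-0.008, v=-1.435, θ₁=-0.173, ω₁=0.686, θ₂=-0.018, ω₂=1.653
apply F[16]=-20.000 → step 17: x=-0.039, v=-1.648, θ₁=-0.158, ω₁=0.830, θ₂=0.018, ω₂=1.955
apply F[17]=-20.000 → step 18: x=-0.074, v=-1.863, θ₁=-0.140, ω₁=0.981, θ₂=0.060, ω₂=2.267
apply F[18]=-20.000 → step 19: x=-0.113, v=-2.078, θ₁=-0.119, ω₁=1.146, θ₂=0.109, ω₂=2.581
apply F[19]=-20.000 → step 20: x=-0.157, v=-2.296, θ₁=-0.094, ω₁=1.335, θ₂=0.163, ω₂=2.886
apply F[20]=-20.000 → step 21: x=-0.205, v=-2.515, θ₁=-0.065, ω₁=1.558, θ₂=0.224, ω₂=3.168
apply F[21]=-20.000 → step 22: x=-0.258, v=-2.735, θ₁=-0.031, ω₁=1.826, θ₂=0.290, ω₂=3.411
apply F[22]=-20.000 → step 23: x=-0.314, v=-2.955, θ₁=0.008, ω₁=2.150, θ₂=0.360, ω₂=3.596
apply F[23]=-20.000 → step 24: x=-0.376, v=-3.177, θ₁=0.055, ω₁=2.538, θ₂=0.433, ω₂=3.704
apply F[24]=-20.000 → step 25: x=-0.442, v=-3.398, θ₁=0.110, ω₁=2.999, θ₂=0.508, ω₂=3.715
apply F[25]=-20.000 → step 26: x=-0.512, v=-3.618, θ₁=0.176, ω₁=3.540, θ₂=0.581, ω₂=3.605
apply F[26]=-20.000 → step 27: x=-0.586, v=-3.835, θ₁=0.253, ω₁=4.167, θ₂=0.651, ω₂=3.346
apply F[27]=-20.000 → step 28: x=-0.665, v=-4.047, θ₁=0.343, ω₁=4.889, θ₂=0.714, ω₂=2.906
Max |angle| over trajectory = 0.714 rad = 40.9°.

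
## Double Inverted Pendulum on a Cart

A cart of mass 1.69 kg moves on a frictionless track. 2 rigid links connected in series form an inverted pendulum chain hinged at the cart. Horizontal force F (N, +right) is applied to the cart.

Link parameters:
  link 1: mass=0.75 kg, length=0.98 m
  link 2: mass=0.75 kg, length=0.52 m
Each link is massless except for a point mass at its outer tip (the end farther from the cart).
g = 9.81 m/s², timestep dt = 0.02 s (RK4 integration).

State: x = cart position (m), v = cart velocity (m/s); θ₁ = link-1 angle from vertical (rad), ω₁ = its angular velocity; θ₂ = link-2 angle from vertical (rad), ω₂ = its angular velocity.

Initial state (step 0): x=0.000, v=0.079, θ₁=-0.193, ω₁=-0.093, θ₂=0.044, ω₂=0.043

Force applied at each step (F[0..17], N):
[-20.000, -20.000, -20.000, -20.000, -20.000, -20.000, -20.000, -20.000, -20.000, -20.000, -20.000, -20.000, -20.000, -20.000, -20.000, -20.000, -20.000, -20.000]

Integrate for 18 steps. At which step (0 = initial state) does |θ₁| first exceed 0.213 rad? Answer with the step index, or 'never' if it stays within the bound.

apply F[0]=-20.000 → step 1: x=-0.000, v=-0.120, θ₁=-0.194, ω₁=0.017, θ₂=0.047, ω₂=0.242
apply F[1]=-20.000 → step 2: x=-0.005, v=-0.320, θ₁=-0.192, ω₁=0.127, θ₂=0.054, ω₂=0.443
apply F[2]=-20.000 → step 3: x=-0.013, v=-0.520, θ₁=-0.189, ω₁=0.237, θ₂=0.065, ω₂=0.648
apply F[3]=-20.000 → step 4: x=-0.026, v=-0.722, θ₁=-0.183, ω₁=0.350, θ₂=0.080, ω₂=0.855
apply F[4]=-20.000 → step 5: x=-0.042, v=-0.926, θ₁=-0.175, ω₁=0.467, θ₂=0.099, ω₂=1.066
apply F[5]=-20.000 → step 6: x=-0.063, v=-1.133, θ₁=-0.164, ω₁=0.589, θ₂=0.122, ω₂=1.279
apply F[6]=-20.000 → step 7: x=-0.087, v=-1.343, θ₁=-0.151, ω₁=0.717, θ₂=0.150, ω₂=1.493
apply F[7]=-20.000 → step 8: x=-0.116, v=-1.556, θ₁=-0.135, ω₁=0.854, θ₂=0.182, ω₂=1.707
apply F[8]=-20.000 → step 9: x=-0.150, v=-1.774, θ₁=-0.117, ω₁=1.002, θ₂=0.218, ω₂=1.918
apply F[9]=-20.000 → step 10: x=-0.187, v=-1.996, θ₁=-0.095, ω₁=1.162, θ₂=0.259, ω₂=2.123
apply F[10]=-20.000 → step 11: x=-0.230, v=-2.222, θ₁=-0.070, ω₁=1.337, θ₂=0.303, ω₂=2.317
apply F[11]=-20.000 → step 12: x=-0.276, v=-2.452, θ₁=-0.042, ω₁=1.528, θ₂=0.351, ω₂=2.494
apply F[12]=-20.000 → step 13: x=-0.328, v=-2.687, θ₁=-0.009, ω₁=1.738, θ₂=0.403, ω₂=2.648
apply F[13]=-20.000 → step 14: x=-0.384, v=-2.924, θ₁=0.028, ω₁=1.968, θ₂=0.457, ω₂=2.772
apply F[14]=-20.000 → step 15: x=-0.445, v=-3.163, θ₁=0.070, ω₁=2.219, θ₂=0.513, ω₂=2.856
apply F[15]=-20.000 → step 16: x=-0.510, v=-3.401, θ₁=0.117, ω₁=2.490, θ₂=0.571, ω₂=2.892
apply F[16]=-20.000 → step 17: x=-0.581, v=-3.636, θ₁=0.170, ω₁=2.780, θ₂=0.629, ω₂=2.872
apply F[17]=-20.000 → step 18: x=-0.656, v=-3.864, θ₁=0.228, ω₁=3.086, θ₂=0.685, ω₂=2.789
|θ₁| = 0.228 > 0.213 first at step 18.

Answer: 18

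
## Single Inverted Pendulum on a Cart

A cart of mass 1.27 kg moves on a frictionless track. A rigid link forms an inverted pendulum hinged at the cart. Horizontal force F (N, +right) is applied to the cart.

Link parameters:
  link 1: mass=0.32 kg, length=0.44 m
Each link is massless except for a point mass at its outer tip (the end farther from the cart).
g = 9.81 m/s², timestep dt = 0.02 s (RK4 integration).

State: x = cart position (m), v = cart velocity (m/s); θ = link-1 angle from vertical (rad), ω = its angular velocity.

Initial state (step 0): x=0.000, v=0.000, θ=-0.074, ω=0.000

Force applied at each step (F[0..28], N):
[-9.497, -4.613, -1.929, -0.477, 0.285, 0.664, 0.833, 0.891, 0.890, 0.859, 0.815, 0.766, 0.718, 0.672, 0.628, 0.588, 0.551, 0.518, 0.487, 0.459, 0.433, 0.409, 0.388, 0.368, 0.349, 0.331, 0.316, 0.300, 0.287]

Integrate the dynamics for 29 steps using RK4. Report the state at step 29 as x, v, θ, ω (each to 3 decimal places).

apply F[0]=-9.497 → step 1: x=-0.001, v=-0.146, θ=-0.071, ω=0.298
apply F[1]=-4.613 → step 2: x=-0.005, v=-0.215, θ=-0.064, ω=0.425
apply F[2]=-1.929 → step 3: x=-0.010, v=-0.242, θ=-0.055, ω=0.461
apply F[3]=-0.477 → step 4: x=-0.015, v=-0.248, θ=-0.046, ω=0.450
apply F[4]=+0.285 → step 5: x=-0.019, v=-0.241, θ=-0.037, ω=0.416
apply F[5]=+0.664 → step 6: x=-0.024, v=-0.229, θ=-0.029, ω=0.374
apply F[6]=+0.833 → step 7: x=-0.029, v=-0.215, θ=-0.022, ω=0.330
apply F[7]=+0.891 → step 8: x=-0.033, v=-0.200, θ=-0.016, ω=0.287
apply F[8]=+0.890 → step 9: x=-0.037, v=-0.185, θ=-0.011, ω=0.248
apply F[9]=+0.859 → step 10: x=-0.040, v=-0.171, θ=-0.006, ω=0.213
apply F[10]=+0.815 → step 11: x=-0.043, v=-0.158, θ=-0.002, ω=0.181
apply F[11]=+0.766 → step 12: x=-0.046, v=-0.146, θ=0.001, ω=0.153
apply F[12]=+0.718 → step 13: x=-0.049, v=-0.135, θ=0.004, ω=0.129
apply F[13]=+0.672 → step 14: x=-0.052, v=-0.124, θ=0.006, ω=0.108
apply F[14]=+0.628 → step 15: x=-0.054, v=-0.115, θ=0.008, ω=0.090
apply F[15]=+0.588 → step 16: x=-0.056, v=-0.106, θ=0.010, ω=0.074
apply F[16]=+0.551 → step 17: x=-0.058, v=-0.098, θ=0.011, ω=0.060
apply F[17]=+0.518 → step 18: x=-0.060, v=-0.090, θ=0.012, ω=0.048
apply F[18]=+0.487 → step 19: x=-0.062, v=-0.083, θ=0.013, ω=0.038
apply F[19]=+0.459 → step 20: x=-0.064, v=-0.077, θ=0.014, ω=0.029
apply F[20]=+0.433 → step 21: x=-0.065, v=-0.071, θ=0.014, ω=0.021
apply F[21]=+0.409 → step 22: x=-0.066, v=-0.065, θ=0.015, ω=0.014
apply F[22]=+0.388 → step 23: x=-0.068, v=-0.059, θ=0.015, ω=0.009
apply F[23]=+0.368 → step 24: x=-0.069, v=-0.054, θ=0.015, ω=0.004
apply F[24]=+0.349 → step 25: x=-0.070, v=-0.050, θ=0.015, ω=-0.000
apply F[25]=+0.331 → step 26: x=-0.071, v=-0.045, θ=0.015, ω=-0.004
apply F[26]=+0.316 → step 27: x=-0.072, v=-0.041, θ=0.015, ω=-0.006
apply F[27]=+0.300 → step 28: x=-0.072, v=-0.037, θ=0.015, ω=-0.009
apply F[28]=+0.287 → step 29: x=-0.073, v=-0.033, θ=0.015, ω=-0.011

Answer: x=-0.073, v=-0.033, θ=0.015, ω=-0.011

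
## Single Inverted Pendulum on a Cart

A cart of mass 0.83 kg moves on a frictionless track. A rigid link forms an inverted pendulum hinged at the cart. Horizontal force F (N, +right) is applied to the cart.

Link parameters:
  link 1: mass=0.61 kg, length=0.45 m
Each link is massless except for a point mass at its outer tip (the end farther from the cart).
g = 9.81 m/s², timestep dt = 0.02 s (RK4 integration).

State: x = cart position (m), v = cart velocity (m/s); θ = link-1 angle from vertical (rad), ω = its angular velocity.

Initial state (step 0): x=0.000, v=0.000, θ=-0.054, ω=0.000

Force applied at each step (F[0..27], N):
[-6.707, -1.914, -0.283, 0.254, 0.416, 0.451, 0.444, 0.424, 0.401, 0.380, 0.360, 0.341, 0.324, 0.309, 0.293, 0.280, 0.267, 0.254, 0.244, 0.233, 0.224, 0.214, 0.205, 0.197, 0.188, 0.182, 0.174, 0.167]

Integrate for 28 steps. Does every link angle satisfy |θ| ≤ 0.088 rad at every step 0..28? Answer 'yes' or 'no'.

Answer: yes

Derivation:
apply F[0]=-6.707 → step 1: x=-0.002, v=-0.154, θ=-0.051, ω=0.318
apply F[1]=-1.914 → step 2: x=-0.005, v=-0.193, θ=-0.044, ω=0.384
apply F[2]=-0.283 → step 3: x=-0.009, v=-0.194, θ=-0.036, ω=0.369
apply F[3]=+0.254 → step 4: x=-0.013, v=-0.183, θ=-0.029, ω=0.331
apply F[4]=+0.416 → step 5: x=-0.016, v=-0.169, θ=-0.023, ω=0.289
apply F[5]=+0.451 → step 6: x=-0.019, v=-0.156, θ=-0.018, ω=0.250
apply F[6]=+0.444 → step 7: x=-0.022, v=-0.143, θ=-0.013, ω=0.214
apply F[7]=+0.424 → step 8: x=-0.025, v=-0.131, θ=-0.009, ω=0.183
apply F[8]=+0.401 → step 9: x=-0.028, v=-0.120, θ=-0.006, ω=0.156
apply F[9]=+0.380 → step 10: x=-0.030, v=-0.111, θ=-0.003, ω=0.133
apply F[10]=+0.360 → step 11: x=-0.032, v=-0.102, θ=-0.000, ω=0.112
apply F[11]=+0.341 → step 12: x=-0.034, v=-0.093, θ=0.002, ω=0.095
apply F[12]=+0.324 → step 13: x=-0.036, v=-0.086, θ=0.003, ω=0.079
apply F[13]=+0.309 → step 14: x=-0.037, v=-0.079, θ=0.005, ω=0.066
apply F[14]=+0.293 → step 15: x=-0.039, v=-0.073, θ=0.006, ω=0.054
apply F[15]=+0.280 → step 16: x=-0.040, v=-0.067, θ=0.007, ω=0.044
apply F[16]=+0.267 → step 17: x=-0.042, v=-0.062, θ=0.008, ω=0.036
apply F[17]=+0.254 → step 18: x=-0.043, v=-0.057, θ=0.009, ω=0.028
apply F[18]=+0.244 → step 19: x=-0.044, v=-0.052, θ=0.009, ω=0.022
apply F[19]=+0.233 → step 20: x=-0.045, v=-0.048, θ=0.009, ω=0.016
apply F[20]=+0.224 → step 21: x=-0.046, v=-0.044, θ=0.010, ω=0.012
apply F[21]=+0.214 → step 22: x=-0.047, v=-0.040, θ=0.010, ω=0.008
apply F[22]=+0.205 → step 23: x=-0.047, v=-0.037, θ=0.010, ω=0.004
apply F[23]=+0.197 → step 24: x=-0.048, v=-0.033, θ=0.010, ω=0.001
apply F[24]=+0.188 → step 25: x=-0.049, v=-0.030, θ=0.010, ω=-0.001
apply F[25]=+0.182 → step 26: x=-0.049, v=-0.027, θ=0.010, ω=-0.004
apply F[26]=+0.174 → step 27: x=-0.050, v=-0.025, θ=0.010, ω=-0.005
apply F[27]=+0.167 → step 28: x=-0.050, v=-0.022, θ=0.010, ω=-0.007
Max |angle| over trajectory = 0.054 rad; bound = 0.088 → within bound.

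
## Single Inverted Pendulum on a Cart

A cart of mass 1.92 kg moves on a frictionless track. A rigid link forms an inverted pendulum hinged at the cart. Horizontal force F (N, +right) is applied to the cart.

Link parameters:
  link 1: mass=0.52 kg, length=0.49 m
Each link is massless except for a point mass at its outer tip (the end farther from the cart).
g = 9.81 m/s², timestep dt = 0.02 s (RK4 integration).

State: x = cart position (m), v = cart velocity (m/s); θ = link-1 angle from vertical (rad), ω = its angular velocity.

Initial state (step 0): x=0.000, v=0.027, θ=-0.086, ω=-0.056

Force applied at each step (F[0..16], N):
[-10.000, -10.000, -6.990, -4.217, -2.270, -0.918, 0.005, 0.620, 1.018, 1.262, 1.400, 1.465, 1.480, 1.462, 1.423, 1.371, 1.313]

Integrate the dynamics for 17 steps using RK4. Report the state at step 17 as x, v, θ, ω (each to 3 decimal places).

Answer: x=-0.078, v=-0.168, θ=0.013, ω=0.116

Derivation:
apply F[0]=-10.000 → step 1: x=-0.000, v=-0.072, θ=-0.085, ω=0.112
apply F[1]=-10.000 → step 2: x=-0.003, v=-0.172, θ=-0.082, ω=0.281
apply F[2]=-6.990 → step 3: x=-0.007, v=-0.241, θ=-0.075, ω=0.389
apply F[3]=-4.217 → step 4: x=-0.012, v=-0.281, θ=-0.067, ω=0.442
apply F[4]=-2.270 → step 5: x=-0.018, v=-0.301, θ=-0.058, ω=0.459
apply F[5]=-0.918 → step 6: x=-0.024, v=-0.308, θ=-0.048, ω=0.452
apply F[6]=+0.005 → step 7: x=-0.030, v=-0.305, θ=-0.040, ω=0.429
apply F[7]=+0.620 → step 8: x=-0.036, v=-0.297, θ=-0.031, ω=0.398
apply F[8]=+1.018 → step 9: x=-0.042, v=-0.285, θ=-0.024, ω=0.362
apply F[9]=+1.262 → step 10: x=-0.048, v=-0.271, θ=-0.017, ω=0.325
apply F[10]=+1.400 → step 11: x=-0.053, v=-0.256, θ=-0.011, ω=0.289
apply F[11]=+1.465 → step 12: x=-0.058, v=-0.240, θ=-0.005, ω=0.253
apply F[12]=+1.480 → step 13: x=-0.063, v=-0.224, θ=-0.001, ω=0.220
apply F[13]=+1.462 → step 14: x=-0.067, v=-0.209, θ=0.003, ω=0.190
apply F[14]=+1.423 → step 15: x=-0.071, v=-0.195, θ=0.007, ω=0.163
apply F[15]=+1.371 → step 16: x=-0.075, v=-0.181, θ=0.010, ω=0.138
apply F[16]=+1.313 → step 17: x=-0.078, v=-0.168, θ=0.013, ω=0.116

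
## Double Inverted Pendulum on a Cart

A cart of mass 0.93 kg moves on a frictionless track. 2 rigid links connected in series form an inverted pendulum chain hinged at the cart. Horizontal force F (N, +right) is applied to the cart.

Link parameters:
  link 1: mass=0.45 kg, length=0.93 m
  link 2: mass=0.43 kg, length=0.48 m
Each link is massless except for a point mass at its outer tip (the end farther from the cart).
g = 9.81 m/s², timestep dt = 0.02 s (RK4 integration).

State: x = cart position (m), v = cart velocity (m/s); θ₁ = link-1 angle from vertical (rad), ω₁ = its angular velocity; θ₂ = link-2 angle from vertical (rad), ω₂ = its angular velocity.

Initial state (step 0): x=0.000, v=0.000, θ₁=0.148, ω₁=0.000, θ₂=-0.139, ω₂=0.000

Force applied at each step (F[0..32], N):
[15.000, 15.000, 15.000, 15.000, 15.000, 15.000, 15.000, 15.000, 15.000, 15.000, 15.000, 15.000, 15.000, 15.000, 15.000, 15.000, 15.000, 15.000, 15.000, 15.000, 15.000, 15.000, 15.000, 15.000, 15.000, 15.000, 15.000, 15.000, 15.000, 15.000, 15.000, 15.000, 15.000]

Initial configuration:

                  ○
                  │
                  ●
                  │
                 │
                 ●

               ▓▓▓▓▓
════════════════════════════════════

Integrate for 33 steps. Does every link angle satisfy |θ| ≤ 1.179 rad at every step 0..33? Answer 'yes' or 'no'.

Answer: no

Derivation:
apply F[0]=+15.000 → step 1: x=0.003, v=0.292, θ₁=0.146, ω₁=-0.218, θ₂=-0.142, ω₂=-0.253
apply F[1]=+15.000 → step 2: x=0.012, v=0.585, θ₁=0.139, ω₁=-0.440, θ₂=-0.149, ω₂=-0.504
apply F[2]=+15.000 → step 3: x=0.026, v=0.881, θ₁=0.128, ω₁=-0.669, θ₂=-0.162, ω₂=-0.748
apply F[3]=+15.000 → step 4: x=0.047, v=1.181, θ₁=0.112, ω₁=-0.908, θ₂=-0.179, ω₂=-0.982
apply F[4]=+15.000 → step 5: x=0.074, v=1.486, θ₁=0.092, ω₁=-1.161, θ₂=-0.201, ω₂=-1.200
apply F[5]=+15.000 → step 6: x=0.106, v=1.796, θ₁=0.066, ω₁=-1.432, θ₂=-0.227, ω₂=-1.397
apply F[6]=+15.000 → step 7: x=0.146, v=2.111, θ₁=0.034, ω₁=-1.722, θ₂=-0.257, ω₂=-1.566
apply F[7]=+15.000 → step 8: x=0.191, v=2.432, θ₁=-0.003, ω₁=-2.036, θ₂=-0.289, ω₂=-1.700
apply F[8]=+15.000 → step 9: x=0.243, v=2.756, θ₁=-0.047, ω₁=-2.372, θ₂=-0.324, ω₂=-1.788
apply F[9]=+15.000 → step 10: x=0.301, v=3.081, θ₁=-0.098, ω₁=-2.731, θ₂=-0.360, ω₂=-1.825
apply F[10]=+15.000 → step 11: x=0.366, v=3.401, θ₁=-0.157, ω₁=-3.108, θ₂=-0.397, ω₂=-1.807
apply F[11]=+15.000 → step 12: x=0.437, v=3.709, θ₁=-0.223, ω₁=-3.494, θ₂=-0.432, ω₂=-1.736
apply F[12]=+15.000 → step 13: x=0.514, v=3.997, θ₁=-0.296, ω₁=-3.876, θ₂=-0.466, ω₂=-1.625
apply F[13]=+15.000 → step 14: x=0.597, v=4.252, θ₁=-0.378, ω₁=-4.238, θ₂=-0.497, ω₂=-1.501
apply F[14]=+15.000 → step 15: x=0.684, v=4.467, θ₁=-0.466, ω₁=-4.562, θ₂=-0.526, ω₂=-1.399
apply F[15]=+15.000 → step 16: x=0.775, v=4.636, θ₁=-0.560, ω₁=-4.833, θ₂=-0.554, ω₂=-1.363
apply F[16]=+15.000 → step 17: x=0.869, v=4.758, θ₁=-0.659, ω₁=-5.045, θ₂=-0.581, ω₂=-1.426
apply F[17]=+15.000 → step 18: x=0.965, v=4.836, θ₁=-0.761, ω₁=-5.199, θ₂=-0.612, ω₂=-1.609
apply F[18]=+15.000 → step 19: x=1.062, v=4.877, θ₁=-0.866, ω₁=-5.304, θ₂=-0.647, ω₂=-1.916
apply F[19]=+15.000 → step 20: x=1.160, v=4.887, θ₁=-0.973, ω₁=-5.370, θ₂=-0.689, ω₂=-2.338
apply F[20]=+15.000 → step 21: x=1.258, v=4.872, θ₁=-1.081, ω₁=-5.406, θ₂=-0.741, ω₂=-2.862
apply F[21]=+15.000 → step 22: x=1.355, v=4.834, θ₁=-1.189, ω₁=-5.418, θ₂=-0.804, ω₂=-3.472
apply F[22]=+15.000 → step 23: x=1.451, v=4.774, θ₁=-1.297, ω₁=-5.411, θ₂=-0.880, ω₂=-4.152
apply F[23]=+15.000 → step 24: x=1.546, v=4.694, θ₁=-1.405, ω₁=-5.386, θ₂=-0.970, ω₂=-4.889
apply F[24]=+15.000 → step 25: x=1.639, v=4.591, θ₁=-1.513, ω₁=-5.346, θ₂=-1.076, ω₂=-5.670
apply F[25]=+15.000 → step 26: x=1.729, v=4.463, θ₁=-1.619, ω₁=-5.293, θ₂=-1.197, ω₂=-6.480
apply F[26]=+15.000 → step 27: x=1.817, v=4.307, θ₁=-1.724, ω₁=-5.235, θ₂=-1.335, ω₂=-7.299
apply F[27]=+15.000 → step 28: x=1.901, v=4.118, θ₁=-1.829, ω₁=-5.187, θ₂=-1.489, ω₂=-8.103
apply F[28]=+15.000 → step 29: x=1.981, v=3.891, θ₁=-1.932, ω₁=-5.173, θ₂=-1.659, ω₂=-8.855
apply F[29]=+15.000 → step 30: x=2.057, v=3.621, θ₁=-2.036, ω₁=-5.226, θ₂=-1.843, ω₂=-9.498
apply F[30]=+15.000 → step 31: x=2.126, v=3.309, θ₁=-2.142, ω₁=-5.389, θ₂=-2.038, ω₂=-9.963
apply F[31]=+15.000 → step 32: x=2.189, v=2.962, θ₁=-2.252, ω₁=-5.698, θ₂=-2.240, ω₂=-10.168
apply F[32]=+15.000 → step 33: x=2.244, v=2.592, θ₁=-2.371, ω₁=-6.169, θ₂=-2.442, ω₂=-10.042
Max |angle| over trajectory = 2.442 rad; bound = 1.179 → exceeded.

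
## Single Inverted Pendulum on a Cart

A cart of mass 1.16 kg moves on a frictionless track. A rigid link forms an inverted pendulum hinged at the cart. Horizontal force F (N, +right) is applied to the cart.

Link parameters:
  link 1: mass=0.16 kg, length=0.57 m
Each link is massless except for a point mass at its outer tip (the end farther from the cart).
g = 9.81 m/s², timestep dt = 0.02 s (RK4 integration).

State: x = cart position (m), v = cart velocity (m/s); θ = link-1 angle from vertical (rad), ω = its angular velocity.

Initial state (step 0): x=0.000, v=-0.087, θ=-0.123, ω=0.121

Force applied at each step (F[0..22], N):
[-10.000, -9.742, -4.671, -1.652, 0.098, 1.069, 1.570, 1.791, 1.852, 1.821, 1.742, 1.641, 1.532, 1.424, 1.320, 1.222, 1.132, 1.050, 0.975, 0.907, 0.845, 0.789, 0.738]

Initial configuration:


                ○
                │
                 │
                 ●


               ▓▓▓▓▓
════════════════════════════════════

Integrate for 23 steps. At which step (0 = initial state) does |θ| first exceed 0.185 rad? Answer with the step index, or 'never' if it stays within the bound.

apply F[0]=-10.000 → step 1: x=-0.003, v=-0.256, θ=-0.118, ω=0.374
apply F[1]=-9.742 → step 2: x=-0.010, v=-0.421, θ=-0.108, ω=0.622
apply F[2]=-4.671 → step 3: x=-0.019, v=-0.498, θ=-0.095, ω=0.722
apply F[3]=-1.652 → step 4: x=-0.030, v=-0.524, θ=-0.080, ω=0.738
apply F[4]=+0.098 → step 5: x=-0.040, v=-0.521, θ=-0.066, ω=0.707
apply F[5]=+1.069 → step 6: x=-0.050, v=-0.501, θ=-0.052, ω=0.652
apply F[6]=+1.570 → step 7: x=-0.060, v=-0.473, θ=-0.040, ω=0.586
apply F[7]=+1.791 → step 8: x=-0.069, v=-0.441, θ=-0.029, ω=0.519
apply F[8]=+1.852 → step 9: x=-0.078, v=-0.408, θ=-0.019, ω=0.454
apply F[9]=+1.821 → step 10: x=-0.085, v=-0.377, θ=-0.010, ω=0.393
apply F[10]=+1.742 → step 11: x=-0.093, v=-0.346, θ=-0.003, ω=0.337
apply F[11]=+1.641 → step 12: x=-0.099, v=-0.318, θ=0.003, ω=0.288
apply F[12]=+1.532 → step 13: x=-0.105, v=-0.292, θ=0.008, ω=0.244
apply F[13]=+1.424 → step 14: x=-0.111, v=-0.267, θ=0.013, ω=0.205
apply F[14]=+1.320 → step 15: x=-0.116, v=-0.245, θ=0.017, ω=0.171
apply F[15]=+1.222 → step 16: x=-0.121, v=-0.225, θ=0.020, ω=0.141
apply F[16]=+1.132 → step 17: x=-0.125, v=-0.206, θ=0.022, ω=0.115
apply F[17]=+1.050 → step 18: x=-0.129, v=-0.188, θ=0.024, ω=0.092
apply F[18]=+0.975 → step 19: x=-0.133, v=-0.172, θ=0.026, ω=0.073
apply F[19]=+0.907 → step 20: x=-0.136, v=-0.157, θ=0.027, ω=0.056
apply F[20]=+0.845 → step 21: x=-0.139, v=-0.143, θ=0.028, ω=0.041
apply F[21]=+0.789 → step 22: x=-0.142, v=-0.130, θ=0.029, ω=0.028
apply F[22]=+0.738 → step 23: x=-0.144, v=-0.119, θ=0.029, ω=0.018
max |θ| = 0.123 ≤ 0.185 over all 24 states.

Answer: never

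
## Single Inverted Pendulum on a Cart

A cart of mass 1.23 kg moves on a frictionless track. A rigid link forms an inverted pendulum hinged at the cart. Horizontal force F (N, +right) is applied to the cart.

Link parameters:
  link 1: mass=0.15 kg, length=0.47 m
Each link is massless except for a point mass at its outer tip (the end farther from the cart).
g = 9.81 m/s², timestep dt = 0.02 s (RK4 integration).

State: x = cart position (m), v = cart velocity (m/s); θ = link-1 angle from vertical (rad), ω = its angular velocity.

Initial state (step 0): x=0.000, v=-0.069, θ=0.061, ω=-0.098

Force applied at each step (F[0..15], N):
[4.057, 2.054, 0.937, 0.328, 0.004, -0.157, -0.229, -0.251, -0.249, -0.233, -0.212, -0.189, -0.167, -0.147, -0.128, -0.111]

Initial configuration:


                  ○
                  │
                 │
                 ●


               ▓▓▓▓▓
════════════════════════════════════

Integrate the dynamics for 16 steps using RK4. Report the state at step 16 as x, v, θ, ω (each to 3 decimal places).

Answer: x=0.007, v=0.006, θ=0.009, ω=-0.058

Derivation:
apply F[0]=+4.057 → step 1: x=-0.001, v=-0.004, θ=0.058, ω=-0.210
apply F[1]=+2.054 → step 2: x=-0.001, v=0.028, θ=0.053, ω=-0.255
apply F[2]=+0.937 → step 3: x=0.000, v=0.042, θ=0.048, ω=-0.264
apply F[3]=+0.328 → step 4: x=0.001, v=0.046, θ=0.043, ω=-0.254
apply F[4]=+0.004 → step 5: x=0.002, v=0.045, θ=0.038, ω=-0.235
apply F[5]=-0.157 → step 6: x=0.003, v=0.042, θ=0.034, ω=-0.213
apply F[6]=-0.229 → step 7: x=0.004, v=0.037, θ=0.030, ω=-0.190
apply F[7]=-0.251 → step 8: x=0.004, v=0.032, θ=0.026, ω=-0.168
apply F[8]=-0.249 → step 9: x=0.005, v=0.028, θ=0.023, ω=-0.148
apply F[9]=-0.233 → step 10: x=0.005, v=0.023, θ=0.020, ω=-0.130
apply F[10]=-0.212 → step 11: x=0.006, v=0.020, θ=0.018, ω=-0.114
apply F[11]=-0.189 → step 12: x=0.006, v=0.016, θ=0.015, ω=-0.100
apply F[12]=-0.167 → step 13: x=0.006, v=0.013, θ=0.014, ω=-0.087
apply F[13]=-0.147 → step 14: x=0.007, v=0.010, θ=0.012, ω=-0.076
apply F[14]=-0.128 → step 15: x=0.007, v=0.008, θ=0.010, ω=-0.067
apply F[15]=-0.111 → step 16: x=0.007, v=0.006, θ=0.009, ω=-0.058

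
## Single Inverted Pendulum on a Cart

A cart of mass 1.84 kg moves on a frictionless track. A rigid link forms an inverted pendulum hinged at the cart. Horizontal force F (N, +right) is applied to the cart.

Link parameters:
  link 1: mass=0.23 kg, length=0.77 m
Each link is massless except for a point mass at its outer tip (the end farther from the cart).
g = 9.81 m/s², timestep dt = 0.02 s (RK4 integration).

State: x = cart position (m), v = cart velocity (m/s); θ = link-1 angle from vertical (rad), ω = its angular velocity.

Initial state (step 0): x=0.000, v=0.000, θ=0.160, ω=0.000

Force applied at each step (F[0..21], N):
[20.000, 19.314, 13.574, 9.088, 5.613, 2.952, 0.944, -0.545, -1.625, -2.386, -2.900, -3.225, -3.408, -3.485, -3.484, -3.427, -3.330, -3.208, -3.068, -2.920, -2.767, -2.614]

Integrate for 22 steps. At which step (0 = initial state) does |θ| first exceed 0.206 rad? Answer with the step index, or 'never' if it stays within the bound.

Answer: never

Derivation:
apply F[0]=+20.000 → step 1: x=0.002, v=0.213, θ=0.158, ω=-0.233
apply F[1]=+19.314 → step 2: x=0.008, v=0.419, θ=0.151, ω=-0.457
apply F[2]=+13.574 → step 3: x=0.018, v=0.562, θ=0.140, ω=-0.605
apply F[3]=+9.088 → step 4: x=0.030, v=0.658, θ=0.127, ω=-0.694
apply F[4]=+5.613 → step 5: x=0.044, v=0.716, θ=0.113, ω=-0.738
apply F[5]=+2.952 → step 6: x=0.059, v=0.745, θ=0.098, ω=-0.750
apply F[6]=+0.944 → step 7: x=0.074, v=0.754, θ=0.083, ω=-0.737
apply F[7]=-0.545 → step 8: x=0.089, v=0.746, θ=0.069, ω=-0.708
apply F[8]=-1.625 → step 9: x=0.103, v=0.727, θ=0.055, ω=-0.667
apply F[9]=-2.386 → step 10: x=0.118, v=0.700, θ=0.042, ω=-0.620
apply F[10]=-2.900 → step 11: x=0.131, v=0.667, θ=0.030, ω=-0.569
apply F[11]=-3.225 → step 12: x=0.144, v=0.632, θ=0.019, ω=-0.516
apply F[12]=-3.408 → step 13: x=0.157, v=0.594, θ=0.010, ω=-0.464
apply F[13]=-3.485 → step 14: x=0.168, v=0.556, θ=0.001, ω=-0.413
apply F[14]=-3.484 → step 15: x=0.179, v=0.518, θ=-0.007, ω=-0.365
apply F[15]=-3.427 → step 16: x=0.189, v=0.481, θ=-0.014, ω=-0.319
apply F[16]=-3.330 → step 17: x=0.198, v=0.446, θ=-0.020, ω=-0.277
apply F[17]=-3.208 → step 18: x=0.207, v=0.411, θ=-0.025, ω=-0.238
apply F[18]=-3.068 → step 19: x=0.215, v=0.379, θ=-0.029, ω=-0.203
apply F[19]=-2.920 → step 20: x=0.222, v=0.348, θ=-0.033, ω=-0.171
apply F[20]=-2.767 → step 21: x=0.229, v=0.318, θ=-0.036, ω=-0.142
apply F[21]=-2.614 → step 22: x=0.235, v=0.291, θ=-0.039, ω=-0.115
max |θ| = 0.160 ≤ 0.206 over all 23 states.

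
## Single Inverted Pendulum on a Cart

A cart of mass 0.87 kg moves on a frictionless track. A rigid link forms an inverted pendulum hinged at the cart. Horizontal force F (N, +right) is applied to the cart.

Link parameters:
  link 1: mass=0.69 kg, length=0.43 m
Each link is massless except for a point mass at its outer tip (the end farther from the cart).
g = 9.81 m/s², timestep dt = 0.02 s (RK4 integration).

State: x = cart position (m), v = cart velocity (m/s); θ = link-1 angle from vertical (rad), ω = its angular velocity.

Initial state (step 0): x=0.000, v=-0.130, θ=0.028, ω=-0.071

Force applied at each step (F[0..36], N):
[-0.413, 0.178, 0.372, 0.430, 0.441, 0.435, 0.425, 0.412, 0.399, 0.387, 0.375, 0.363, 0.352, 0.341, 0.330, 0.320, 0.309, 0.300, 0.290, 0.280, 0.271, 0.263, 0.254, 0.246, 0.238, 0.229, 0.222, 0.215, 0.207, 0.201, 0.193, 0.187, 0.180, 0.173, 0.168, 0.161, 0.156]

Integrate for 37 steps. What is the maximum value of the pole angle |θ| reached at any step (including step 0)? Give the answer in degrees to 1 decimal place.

apply F[0]=-0.413 → step 1: x=-0.003, v=-0.144, θ=0.027, ω=-0.027
apply F[1]=+0.178 → step 2: x=-0.006, v=-0.144, θ=0.027, ω=-0.014
apply F[2]=+0.372 → step 3: x=-0.008, v=-0.139, θ=0.026, ω=-0.012
apply F[3]=+0.430 → step 4: x=-0.011, v=-0.134, θ=0.026, ω=-0.014
apply F[4]=+0.441 → step 5: x=-0.014, v=-0.127, θ=0.026, ω=-0.016
apply F[5]=+0.435 → step 6: x=-0.016, v=-0.121, θ=0.025, ω=-0.018
apply F[6]=+0.425 → step 7: x=-0.019, v=-0.116, θ=0.025, ω=-0.021
apply F[7]=+0.412 → step 8: x=-0.021, v=-0.110, θ=0.025, ω=-0.022
apply F[8]=+0.399 → step 9: x=-0.023, v=-0.105, θ=0.024, ω=-0.024
apply F[9]=+0.387 → step 10: x=-0.025, v=-0.100, θ=0.024, ω=-0.025
apply F[10]=+0.375 → step 11: x=-0.027, v=-0.095, θ=0.023, ω=-0.026
apply F[11]=+0.363 → step 12: x=-0.029, v=-0.090, θ=0.023, ω=-0.026
apply F[12]=+0.352 → step 13: x=-0.031, v=-0.085, θ=0.022, ω=-0.027
apply F[13]=+0.341 → step 14: x=-0.032, v=-0.081, θ=0.022, ω=-0.027
apply F[14]=+0.330 → step 15: x=-0.034, v=-0.076, θ=0.021, ω=-0.027
apply F[15]=+0.320 → step 16: x=-0.035, v=-0.072, θ=0.021, ω=-0.027
apply F[16]=+0.309 → step 17: x=-0.037, v=-0.068, θ=0.020, ω=-0.027
apply F[17]=+0.300 → step 18: x=-0.038, v=-0.065, θ=0.019, ω=-0.027
apply F[18]=+0.290 → step 19: x=-0.039, v=-0.061, θ=0.019, ω=-0.027
apply F[19]=+0.280 → step 20: x=-0.041, v=-0.057, θ=0.018, ω=-0.027
apply F[20]=+0.271 → step 21: x=-0.042, v=-0.054, θ=0.018, ω=-0.026
apply F[21]=+0.263 → step 22: x=-0.043, v=-0.051, θ=0.017, ω=-0.026
apply F[22]=+0.254 → step 23: x=-0.044, v=-0.047, θ=0.017, ω=-0.026
apply F[23]=+0.246 → step 24: x=-0.045, v=-0.044, θ=0.016, ω=-0.025
apply F[24]=+0.238 → step 25: x=-0.045, v=-0.041, θ=0.016, ω=-0.025
apply F[25]=+0.229 → step 26: x=-0.046, v=-0.039, θ=0.015, ω=-0.024
apply F[26]=+0.222 → step 27: x=-0.047, v=-0.036, θ=0.015, ω=-0.024
apply F[27]=+0.215 → step 28: x=-0.048, v=-0.033, θ=0.014, ω=-0.023
apply F[28]=+0.207 → step 29: x=-0.048, v=-0.031, θ=0.014, ω=-0.023
apply F[29]=+0.201 → step 30: x=-0.049, v=-0.028, θ=0.013, ω=-0.022
apply F[30]=+0.193 → step 31: x=-0.049, v=-0.026, θ=0.013, ω=-0.022
apply F[31]=+0.187 → step 32: x=-0.050, v=-0.023, θ=0.013, ω=-0.021
apply F[32]=+0.180 → step 33: x=-0.050, v=-0.021, θ=0.012, ω=-0.021
apply F[33]=+0.173 → step 34: x=-0.051, v=-0.019, θ=0.012, ω=-0.020
apply F[34]=+0.168 → step 35: x=-0.051, v=-0.017, θ=0.011, ω=-0.020
apply F[35]=+0.161 → step 36: x=-0.051, v=-0.015, θ=0.011, ω=-0.019
apply F[36]=+0.156 → step 37: x=-0.052, v=-0.013, θ=0.011, ω=-0.019
Max |angle| over trajectory = 0.028 rad = 1.6°.

Answer: 1.6°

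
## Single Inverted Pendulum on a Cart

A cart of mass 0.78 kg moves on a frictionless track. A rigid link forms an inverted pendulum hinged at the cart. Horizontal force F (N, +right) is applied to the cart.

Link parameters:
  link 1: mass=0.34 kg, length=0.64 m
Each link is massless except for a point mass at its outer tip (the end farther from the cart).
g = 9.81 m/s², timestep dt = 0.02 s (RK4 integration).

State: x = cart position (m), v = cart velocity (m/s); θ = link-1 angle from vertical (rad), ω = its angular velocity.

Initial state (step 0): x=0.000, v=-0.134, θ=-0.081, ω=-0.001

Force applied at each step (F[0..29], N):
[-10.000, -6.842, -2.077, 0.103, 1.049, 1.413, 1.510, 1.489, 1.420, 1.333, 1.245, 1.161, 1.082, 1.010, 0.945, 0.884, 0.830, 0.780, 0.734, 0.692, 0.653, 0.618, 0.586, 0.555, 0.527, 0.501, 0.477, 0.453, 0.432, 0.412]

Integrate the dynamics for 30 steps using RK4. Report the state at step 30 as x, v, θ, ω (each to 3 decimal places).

Answer: x=-0.168, v=-0.056, θ=0.032, ω=-0.036

Derivation:
apply F[0]=-10.000 → step 1: x=-0.005, v=-0.383, θ=-0.077, ω=0.362
apply F[1]=-6.842 → step 2: x=-0.015, v=-0.552, θ=-0.068, ω=0.603
apply F[2]=-2.077 → step 3: x=-0.026, v=-0.600, θ=-0.055, ω=0.659
apply F[3]=+0.103 → step 4: x=-0.038, v=-0.593, θ=-0.042, ω=0.634
apply F[4]=+1.049 → step 5: x=-0.050, v=-0.563, θ=-0.030, ω=0.576
apply F[5]=+1.413 → step 6: x=-0.060, v=-0.525, θ=-0.019, ω=0.509
apply F[6]=+1.510 → step 7: x=-0.071, v=-0.485, θ=-0.010, ω=0.442
apply F[7]=+1.489 → step 8: x=-0.080, v=-0.447, θ=-0.002, ω=0.380
apply F[8]=+1.420 → step 9: x=-0.088, v=-0.410, θ=0.005, ω=0.324
apply F[9]=+1.333 → step 10: x=-0.096, v=-0.377, θ=0.011, ω=0.274
apply F[10]=+1.245 → step 11: x=-0.103, v=-0.346, θ=0.017, ω=0.231
apply F[11]=+1.161 → step 12: x=-0.110, v=-0.318, θ=0.021, ω=0.192
apply F[12]=+1.082 → step 13: x=-0.116, v=-0.292, θ=0.024, ω=0.159
apply F[13]=+1.010 → step 14: x=-0.122, v=-0.268, θ=0.027, ω=0.130
apply F[14]=+0.945 → step 15: x=-0.127, v=-0.247, θ=0.029, ω=0.105
apply F[15]=+0.884 → step 16: x=-0.132, v=-0.227, θ=0.031, ω=0.083
apply F[16]=+0.830 → step 17: x=-0.136, v=-0.208, θ=0.033, ω=0.063
apply F[17]=+0.780 → step 18: x=-0.140, v=-0.191, θ=0.034, ω=0.047
apply F[18]=+0.734 → step 19: x=-0.144, v=-0.175, θ=0.035, ω=0.033
apply F[19]=+0.692 → step 20: x=-0.147, v=-0.160, θ=0.035, ω=0.020
apply F[20]=+0.653 → step 21: x=-0.150, v=-0.147, θ=0.036, ω=0.010
apply F[21]=+0.618 → step 22: x=-0.153, v=-0.134, θ=0.036, ω=0.001
apply F[22]=+0.586 → step 23: x=-0.155, v=-0.122, θ=0.036, ω=-0.007
apply F[23]=+0.555 → step 24: x=-0.158, v=-0.111, θ=0.035, ω=-0.014
apply F[24]=+0.527 → step 25: x=-0.160, v=-0.100, θ=0.035, ω=-0.019
apply F[25]=+0.501 → step 26: x=-0.162, v=-0.090, θ=0.035, ω=-0.024
apply F[26]=+0.477 → step 27: x=-0.164, v=-0.081, θ=0.034, ω=-0.028
apply F[27]=+0.453 → step 28: x=-0.165, v=-0.072, θ=0.034, ω=-0.031
apply F[28]=+0.432 → step 29: x=-0.166, v=-0.064, θ=0.033, ω=-0.034
apply F[29]=+0.412 → step 30: x=-0.168, v=-0.056, θ=0.032, ω=-0.036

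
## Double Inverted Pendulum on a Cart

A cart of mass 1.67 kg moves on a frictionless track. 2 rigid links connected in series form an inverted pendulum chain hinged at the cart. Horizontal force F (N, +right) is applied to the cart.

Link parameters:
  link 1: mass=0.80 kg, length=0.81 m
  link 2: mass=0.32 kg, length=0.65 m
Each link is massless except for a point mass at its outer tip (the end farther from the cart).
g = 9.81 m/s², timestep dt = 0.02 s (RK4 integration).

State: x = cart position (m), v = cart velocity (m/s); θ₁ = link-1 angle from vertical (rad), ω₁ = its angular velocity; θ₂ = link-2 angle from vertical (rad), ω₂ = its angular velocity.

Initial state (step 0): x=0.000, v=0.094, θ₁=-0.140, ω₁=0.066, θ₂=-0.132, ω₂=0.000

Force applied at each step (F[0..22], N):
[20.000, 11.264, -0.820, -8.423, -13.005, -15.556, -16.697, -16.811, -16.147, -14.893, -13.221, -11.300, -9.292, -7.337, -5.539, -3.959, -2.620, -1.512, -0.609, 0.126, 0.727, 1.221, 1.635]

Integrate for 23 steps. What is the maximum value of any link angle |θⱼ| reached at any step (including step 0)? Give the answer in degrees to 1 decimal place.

Answer: 10.9°

Derivation:
apply F[0]=+20.000 → step 1: x=0.004, v=0.348, θ₁=-0.142, ω₁=-0.280, θ₂=-0.132, ω₂=0.003
apply F[1]=+11.264 → step 2: x=0.013, v=0.500, θ₁=-0.150, ω₁=-0.501, θ₂=-0.132, ω₂=0.008
apply F[2]=-0.820 → step 3: x=0.023, v=0.509, θ₁=-0.160, ω₁=-0.552, θ₂=-0.132, ω₂=0.017
apply F[3]=-8.423 → step 4: x=0.032, v=0.431, θ₁=-0.171, ω₁=-0.500, θ₂=-0.131, ω₂=0.032
apply F[4]=-13.005 → step 5: x=0.040, v=0.300, θ₁=-0.180, ω₁=-0.388, θ₂=-0.130, ω₂=0.053
apply F[5]=-15.556 → step 6: x=0.044, v=0.141, θ₁=-0.186, ω₁=-0.244, θ₂=-0.129, ω₂=0.078
apply F[6]=-16.697 → step 7: x=0.045, v=-0.031, θ₁=-0.189, ω₁=-0.088, θ₂=-0.127, ω₂=0.107
apply F[7]=-16.811 → step 8: x=0.043, v=-0.204, θ₁=-0.190, ω₁=0.069, θ₂=-0.125, ω₂=0.138
apply F[8]=-16.147 → step 9: x=0.037, v=-0.369, θ₁=-0.187, ω₁=0.217, θ₂=-0.122, ω₂=0.169
apply F[9]=-14.893 → step 10: x=0.028, v=-0.521, θ₁=-0.181, ω₁=0.350, θ₂=-0.118, ω₂=0.200
apply F[10]=-13.221 → step 11: x=0.016, v=-0.654, θ₁=-0.173, ω₁=0.462, θ₂=-0.114, ω₂=0.228
apply F[11]=-11.300 → step 12: x=0.002, v=-0.766, θ₁=-0.163, ω₁=0.552, θ₂=-0.109, ω₂=0.253
apply F[12]=-9.292 → step 13: x=-0.014, v=-0.856, θ₁=-0.151, ω₁=0.619, θ₂=-0.104, ω₂=0.275
apply F[13]=-7.337 → step 14: x=-0.032, v=-0.925, θ₁=-0.138, ω₁=0.664, θ₂=-0.098, ω₂=0.294
apply F[14]=-5.539 → step 15: x=-0.051, v=-0.974, θ₁=-0.125, ω₁=0.689, θ₂=-0.092, ω₂=0.309
apply F[15]=-3.959 → step 16: x=-0.071, v=-1.007, θ₁=-0.111, ω₁=0.698, θ₂=-0.085, ω₂=0.321
apply F[16]=-2.620 → step 17: x=-0.091, v=-1.025, θ₁=-0.097, ω₁=0.693, θ₂=-0.079, ω₂=0.330
apply F[17]=-1.512 → step 18: x=-0.111, v=-1.032, θ₁=-0.083, ω₁=0.678, θ₂=-0.072, ω₂=0.336
apply F[18]=-0.609 → step 19: x=-0.132, v=-1.029, θ₁=-0.070, ω₁=0.656, θ₂=-0.066, ω₂=0.339
apply F[19]=+0.126 → step 20: x=-0.153, v=-1.020, θ₁=-0.057, ω₁=0.628, θ₂=-0.059, ω₂=0.340
apply F[20]=+0.727 → step 21: x=-0.173, v=-1.005, θ₁=-0.045, ω₁=0.598, θ₂=-0.052, ω₂=0.338
apply F[21]=+1.221 → step 22: x=-0.193, v=-0.985, θ₁=-0.033, ω₁=0.565, θ₂=-0.045, ω₂=0.334
apply F[22]=+1.635 → step 23: x=-0.212, v=-0.962, θ₁=-0.022, ω₁=0.531, θ₂=-0.039, ω₂=0.329
Max |angle| over trajectory = 0.190 rad = 10.9°.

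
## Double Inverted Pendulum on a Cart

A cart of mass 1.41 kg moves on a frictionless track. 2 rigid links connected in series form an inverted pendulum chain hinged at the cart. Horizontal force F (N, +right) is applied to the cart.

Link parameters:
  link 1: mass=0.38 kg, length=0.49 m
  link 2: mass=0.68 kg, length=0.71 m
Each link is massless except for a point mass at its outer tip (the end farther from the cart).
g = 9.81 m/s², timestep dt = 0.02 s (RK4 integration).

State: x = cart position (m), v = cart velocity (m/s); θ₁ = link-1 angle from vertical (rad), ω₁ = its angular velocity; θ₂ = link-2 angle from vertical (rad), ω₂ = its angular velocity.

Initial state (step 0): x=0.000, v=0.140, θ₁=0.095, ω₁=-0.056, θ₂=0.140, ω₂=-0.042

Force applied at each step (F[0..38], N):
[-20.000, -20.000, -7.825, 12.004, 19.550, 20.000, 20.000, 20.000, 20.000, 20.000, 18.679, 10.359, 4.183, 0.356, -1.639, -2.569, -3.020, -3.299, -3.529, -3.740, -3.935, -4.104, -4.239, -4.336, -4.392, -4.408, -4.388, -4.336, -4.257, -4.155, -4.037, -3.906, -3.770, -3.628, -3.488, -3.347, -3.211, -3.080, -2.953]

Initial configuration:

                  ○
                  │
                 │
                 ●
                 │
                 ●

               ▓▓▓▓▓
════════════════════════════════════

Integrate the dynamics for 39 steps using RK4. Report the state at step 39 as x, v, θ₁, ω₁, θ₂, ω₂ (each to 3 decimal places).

apply F[0]=-20.000 → step 1: x=-0.000, v=-0.156, θ₁=0.100, ω₁=0.557, θ₂=0.139, ω₂=-0.014
apply F[1]=-20.000 → step 2: x=-0.006, v=-0.452, θ₁=0.117, ω₁=1.183, θ₂=0.139, ω₂=0.006
apply F[2]=-7.825 → step 3: x=-0.017, v=-0.579, θ₁=0.144, ω₁=1.486, θ₂=0.140, ω₂=0.011
apply F[3]=+12.004 → step 4: x=-0.027, v=-0.432, θ₁=0.171, ω₁=1.266, θ₂=0.140, ω₂=-0.003
apply F[4]=+19.550 → step 5: x=-0.033, v=-0.185, θ₁=0.193, ω₁=0.880, θ₂=0.139, ω₂=-0.041
apply F[5]=+20.000 → step 6: x=-0.034, v=0.063, θ₁=0.207, ω₁=0.516, θ₂=0.138, ω₂=-0.098
apply F[6]=+20.000 → step 7: x=-0.030, v=0.309, θ₁=0.214, ω₁=0.173, θ₂=0.135, ω₂=-0.168
apply F[7]=+20.000 → step 8: x=-0.022, v=0.554, θ₁=0.214, ω₁=-0.160, θ₂=0.131, ω₂=-0.244
apply F[8]=+20.000 → step 9: x=-0.008, v=0.801, θ₁=0.207, ω₁=-0.496, θ₂=0.125, ω₂=-0.322
apply F[9]=+20.000 → step 10: x=0.010, v=1.049, θ₁=0.194, ω₁=-0.846, θ₂=0.118, ω₂=-0.394
apply F[10]=+18.679 → step 11: x=0.034, v=1.284, θ₁=0.174, ω₁=-1.186, θ₂=0.110, ω₂=-0.455
apply F[11]=+10.359 → step 12: x=0.061, v=1.407, θ₁=0.148, ω₁=-1.331, θ₂=0.100, ω₂=-0.498
apply F[12]=+4.183 → step 13: x=0.089, v=1.448, θ₁=0.122, ω₁=-1.334, θ₂=0.090, ω₂=-0.527
apply F[13]=+0.356 → step 14: x=0.118, v=1.439, θ₁=0.096, ω₁=-1.257, θ₂=0.079, ω₂=-0.543
apply F[14]=-1.639 → step 15: x=0.146, v=1.405, θ₁=0.072, ω₁=-1.147, θ₂=0.068, ω₂=-0.550
apply F[15]=-2.569 → step 16: x=0.174, v=1.360, θ₁=0.050, ω₁=-1.033, θ₂=0.057, ω₂=-0.549
apply F[16]=-3.020 → step 17: x=0.201, v=1.312, θ₁=0.031, ω₁=-0.926, θ₂=0.046, ω₂=-0.540
apply F[17]=-3.299 → step 18: x=0.227, v=1.262, θ₁=0.013, ω₁=-0.829, θ₂=0.036, ω₂=-0.526
apply F[18]=-3.529 → step 19: x=0.251, v=1.211, θ₁=-0.003, ω₁=-0.740, θ₂=0.025, ω₂=-0.508
apply F[19]=-3.740 → step 20: x=0.275, v=1.159, θ₁=-0.016, ω₁=-0.659, θ₂=0.015, ω₂=-0.485
apply F[20]=-3.935 → step 21: x=0.298, v=1.107, θ₁=-0.029, ω₁=-0.584, θ₂=0.006, ω₂=-0.460
apply F[21]=-4.104 → step 22: x=0.319, v=1.054, θ₁=-0.040, ω₁=-0.515, θ₂=-0.003, ω₂=-0.433
apply F[22]=-4.239 → step 23: x=0.340, v=1.000, θ₁=-0.050, ω₁=-0.450, θ₂=-0.011, ω₂=-0.404
apply F[23]=-4.336 → step 24: x=0.359, v=0.946, θ₁=-0.058, ω₁=-0.390, θ₂=-0.019, ω₂=-0.375
apply F[24]=-4.392 → step 25: x=0.378, v=0.893, θ₁=-0.065, ω₁=-0.334, θ₂=-0.026, ω₂=-0.345
apply F[25]=-4.408 → step 26: x=0.395, v=0.841, θ₁=-0.071, ω₁=-0.282, θ₂=-0.033, ω₂=-0.315
apply F[26]=-4.388 → step 27: x=0.411, v=0.789, θ₁=-0.076, ω₁=-0.234, θ₂=-0.039, ω₂=-0.285
apply F[27]=-4.336 → step 28: x=0.427, v=0.740, θ₁=-0.081, ω₁=-0.191, θ₂=-0.044, ω₂=-0.257
apply F[28]=-4.257 → step 29: x=0.441, v=0.692, θ₁=-0.084, ω₁=-0.152, θ₂=-0.049, ω₂=-0.229
apply F[29]=-4.155 → step 30: x=0.454, v=0.645, θ₁=-0.087, ω₁=-0.117, θ₂=-0.053, ω₂=-0.202
apply F[30]=-4.037 → step 31: x=0.467, v=0.601, θ₁=-0.089, ω₁=-0.086, θ₂=-0.057, ω₂=-0.177
apply F[31]=-3.906 → step 32: x=0.478, v=0.559, θ₁=-0.090, ω₁=-0.058, θ₂=-0.061, ω₂=-0.153
apply F[32]=-3.770 → step 33: x=0.489, v=0.519, θ₁=-0.091, ω₁=-0.034, θ₂=-0.063, ω₂=-0.131
apply F[33]=-3.628 → step 34: x=0.499, v=0.481, θ₁=-0.092, ω₁=-0.013, θ₂=-0.066, ω₂=-0.110
apply F[34]=-3.488 → step 35: x=0.508, v=0.446, θ₁=-0.092, ω₁=0.005, θ₂=-0.068, ω₂=-0.090
apply F[35]=-3.347 → step 36: x=0.517, v=0.412, θ₁=-0.092, ω₁=0.020, θ₂=-0.069, ω₂=-0.073
apply F[36]=-3.211 → step 37: x=0.525, v=0.380, θ₁=-0.091, ω₁=0.033, θ₂=-0.071, ω₂=-0.056
apply F[37]=-3.080 → step 38: x=0.532, v=0.349, θ₁=-0.090, ω₁=0.045, θ₂=-0.072, ω₂=-0.041
apply F[38]=-2.953 → step 39: x=0.539, v=0.321, θ₁=-0.089, ω₁=0.054, θ₂=-0.072, ω₂=-0.027

Answer: x=0.539, v=0.321, θ₁=-0.089, ω₁=0.054, θ₂=-0.072, ω₂=-0.027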